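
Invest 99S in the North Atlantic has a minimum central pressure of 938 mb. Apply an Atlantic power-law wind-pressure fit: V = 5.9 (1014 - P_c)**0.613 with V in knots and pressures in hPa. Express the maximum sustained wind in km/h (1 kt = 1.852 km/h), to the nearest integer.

155 km/h

ΔP = 1014 − 938 = 76 mb.
V ≈ 5.9 × 76^0.613 = 5.9 × 14.221 ≈ 83.906 kt.
83.906 × 1.852 ≈ 155.39 km/h → 155 km/h.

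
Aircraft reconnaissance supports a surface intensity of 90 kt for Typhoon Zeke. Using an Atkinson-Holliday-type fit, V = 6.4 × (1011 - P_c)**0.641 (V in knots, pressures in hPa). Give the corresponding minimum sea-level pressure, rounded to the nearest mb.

949 mb

ΔP = (V / 6.4)^(1/0.641) = (90/6.4)^1.560.
90/6.4 = 14.062; 14.062^1.560 ≈ 61.81 mb.
P_c = 1011 − 61.81 = 949.19 ≈ 949 mb.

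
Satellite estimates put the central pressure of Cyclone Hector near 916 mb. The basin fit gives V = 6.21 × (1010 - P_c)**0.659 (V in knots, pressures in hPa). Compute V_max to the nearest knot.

ΔP = 1010 − 916 = 94 mb.
94^0.659 ≈ 19.966.
V ≈ 6.21 × 19.966 ≈ 124.0 kt.

124 kt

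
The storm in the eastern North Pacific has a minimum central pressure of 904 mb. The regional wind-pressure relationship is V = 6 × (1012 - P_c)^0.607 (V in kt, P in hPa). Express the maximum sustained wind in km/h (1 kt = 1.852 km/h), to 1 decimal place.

ΔP = 1012 − 904 = 108 mb.
V ≈ 6 × 108^0.607 = 6 × 17.151 ≈ 102.906 kt.
102.906 × 1.852 ≈ 190.58 km/h → 190.6 km/h.

190.6 km/h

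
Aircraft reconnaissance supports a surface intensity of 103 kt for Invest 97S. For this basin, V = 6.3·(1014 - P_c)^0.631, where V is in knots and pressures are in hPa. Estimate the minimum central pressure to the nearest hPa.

ΔP = (V / 6.3)^(1/0.631) = (103/6.3)^1.585.
103/6.3 = 16.349; 16.349^1.585 ≈ 83.78 hPa.
P_c = 1014 − 83.78 = 930.22 ≈ 930 hPa.

930 hPa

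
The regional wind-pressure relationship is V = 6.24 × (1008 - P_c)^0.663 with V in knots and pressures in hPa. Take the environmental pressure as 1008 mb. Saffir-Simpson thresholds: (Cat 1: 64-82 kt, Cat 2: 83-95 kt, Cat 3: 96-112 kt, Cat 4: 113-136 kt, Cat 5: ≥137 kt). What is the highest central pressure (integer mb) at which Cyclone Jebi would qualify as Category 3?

946 mb

Category 3 begins at V = 96 kt.
Required ΔP = (96/6.24)^(1/0.663) = 15.385^1.508 ≈ 61.73 mb.
P_c ≤ 1008 − 61.73 = 946.27, so the highest integer P_c is 946 mb.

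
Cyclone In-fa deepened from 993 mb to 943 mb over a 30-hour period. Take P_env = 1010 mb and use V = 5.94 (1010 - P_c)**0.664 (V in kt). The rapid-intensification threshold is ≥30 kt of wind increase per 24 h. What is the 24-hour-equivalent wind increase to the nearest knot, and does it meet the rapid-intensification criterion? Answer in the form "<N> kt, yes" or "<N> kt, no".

46 kt, yes

V₁: ΔP = 17, V ≈ 5.94 × 17^0.664 ≈ 38.98 kt.
V₂: ΔP = 67, V ≈ 5.94 × 67^0.664 ≈ 96.89 kt.
ΔV over 30 h = 57.91 kt → 24 h equivalent = 57.91 × 24/30 ≈ 46.33 kt.
46 kt ≥ 30 kt ⇒ rapid intensification.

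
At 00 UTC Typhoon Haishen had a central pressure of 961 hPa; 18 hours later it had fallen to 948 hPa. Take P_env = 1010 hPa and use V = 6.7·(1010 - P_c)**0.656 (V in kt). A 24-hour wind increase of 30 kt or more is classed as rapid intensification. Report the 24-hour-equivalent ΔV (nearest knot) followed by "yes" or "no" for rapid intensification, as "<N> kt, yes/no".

V₁: ΔP = 49, V ≈ 6.7 × 49^0.656 ≈ 86.07 kt.
V₂: ΔP = 62, V ≈ 6.7 × 62^0.656 ≈ 100.43 kt.
ΔV over 18 h = 14.36 kt → 24 h equivalent = 14.36 × 24/18 ≈ 19.15 kt.
19 kt < 30 kt ⇒ not rapid intensification.

19 kt, no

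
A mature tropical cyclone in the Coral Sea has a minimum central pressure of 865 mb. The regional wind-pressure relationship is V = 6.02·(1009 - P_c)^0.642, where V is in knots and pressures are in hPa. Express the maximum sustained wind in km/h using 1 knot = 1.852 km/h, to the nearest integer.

ΔP = 1009 − 865 = 144 mb.
V ≈ 6.02 × 144^0.642 = 6.02 × 24.303 ≈ 146.307 kt.
146.307 × 1.852 ≈ 270.96 km/h → 271 km/h.

271 km/h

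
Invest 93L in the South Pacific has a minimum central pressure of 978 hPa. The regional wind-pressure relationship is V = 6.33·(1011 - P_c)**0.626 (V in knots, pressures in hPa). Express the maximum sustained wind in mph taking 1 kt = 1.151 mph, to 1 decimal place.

ΔP = 1011 − 978 = 33 hPa.
V ≈ 6.33 × 33^0.626 = 6.33 × 8.925 ≈ 56.493 kt.
56.493 × 1.151 ≈ 65.02 mph → 65.0 mph.

65.0 mph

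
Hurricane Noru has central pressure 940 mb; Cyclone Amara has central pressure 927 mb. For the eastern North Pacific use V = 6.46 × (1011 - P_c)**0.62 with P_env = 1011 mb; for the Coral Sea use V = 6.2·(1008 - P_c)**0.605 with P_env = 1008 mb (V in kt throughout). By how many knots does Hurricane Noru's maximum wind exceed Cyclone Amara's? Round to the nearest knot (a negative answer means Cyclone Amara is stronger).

2 kt

Hurricane Noru: ΔP = 71; V ≈ 6.46 × 71^0.62 ≈ 90.78 kt.
Cyclone Amara: ΔP = 81; V ≈ 6.2 × 81^0.605 ≈ 88.52 kt.
Difference ≈ 90.78 − 88.52 = 2.26 → 2 kt.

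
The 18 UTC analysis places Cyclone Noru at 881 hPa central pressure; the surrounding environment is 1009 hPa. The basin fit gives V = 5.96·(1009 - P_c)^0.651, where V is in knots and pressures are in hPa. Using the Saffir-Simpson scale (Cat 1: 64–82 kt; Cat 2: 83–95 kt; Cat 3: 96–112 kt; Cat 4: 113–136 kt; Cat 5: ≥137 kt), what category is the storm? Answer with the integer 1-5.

ΔP = 1009 − 881 = 128 hPa.
V ≈ 5.96 × 128^0.651 = 5.96 × 23.54 ≈ 140 kt.
140 kt falls in the Category 5 band.

5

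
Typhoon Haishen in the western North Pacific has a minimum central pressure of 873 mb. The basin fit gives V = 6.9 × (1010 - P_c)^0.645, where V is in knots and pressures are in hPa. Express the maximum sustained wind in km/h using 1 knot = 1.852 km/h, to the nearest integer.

ΔP = 1010 − 873 = 137 mb.
V ≈ 6.9 × 137^0.645 = 6.9 × 23.888 ≈ 164.829 kt.
164.829 × 1.852 ≈ 305.26 km/h → 305 km/h.

305 km/h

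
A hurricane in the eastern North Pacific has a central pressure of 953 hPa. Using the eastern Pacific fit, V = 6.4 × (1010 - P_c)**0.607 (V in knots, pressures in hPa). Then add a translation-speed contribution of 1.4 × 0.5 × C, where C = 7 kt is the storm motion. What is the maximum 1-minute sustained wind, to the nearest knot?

ΔP = 1010 − 953 = 57 hPa.
57^0.607 ≈ 11.636.
V ≈ 6.4 × 11.636 ≈ 74.5 kt.
Translation term: 1.4 × 0.5 × 7 = 4.9 kt.
Corrected V ≈ 79.4 kt → 79 kt.

79 kt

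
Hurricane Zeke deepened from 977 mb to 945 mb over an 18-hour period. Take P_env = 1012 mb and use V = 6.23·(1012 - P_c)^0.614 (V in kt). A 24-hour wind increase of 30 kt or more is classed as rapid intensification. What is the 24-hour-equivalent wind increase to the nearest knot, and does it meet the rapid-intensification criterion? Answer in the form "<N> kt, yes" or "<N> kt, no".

V₁: ΔP = 35, V ≈ 6.23 × 35^0.614 ≈ 55.28 kt.
V₂: ΔP = 67, V ≈ 6.23 × 67^0.614 ≈ 82.36 kt.
ΔV over 18 h = 27.08 kt → 24 h equivalent = 27.08 × 24/18 ≈ 36.11 kt.
36 kt ≥ 30 kt ⇒ rapid intensification.

36 kt, yes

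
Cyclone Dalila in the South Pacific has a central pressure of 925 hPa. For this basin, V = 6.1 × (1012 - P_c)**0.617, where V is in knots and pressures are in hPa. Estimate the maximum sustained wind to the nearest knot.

ΔP = 1012 − 925 = 87 hPa.
87^0.617 ≈ 15.728.
V ≈ 6.1 × 15.728 ≈ 95.9 kt.

96 kt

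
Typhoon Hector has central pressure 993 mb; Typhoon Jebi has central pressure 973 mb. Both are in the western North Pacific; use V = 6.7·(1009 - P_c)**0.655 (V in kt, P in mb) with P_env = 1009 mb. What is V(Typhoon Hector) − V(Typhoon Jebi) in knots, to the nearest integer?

Typhoon Hector: ΔP = 16; V ≈ 6.7 × 16^0.655 ≈ 41.19 kt.
Typhoon Jebi: ΔP = 36; V ≈ 6.7 × 36^0.655 ≈ 70.06 kt.
Difference ≈ 41.19 − 70.06 = -28.87 → -29 kt.

-29 kt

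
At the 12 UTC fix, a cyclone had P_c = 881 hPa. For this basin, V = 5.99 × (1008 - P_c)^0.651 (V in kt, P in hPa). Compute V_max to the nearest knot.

ΔP = 1008 − 881 = 127 hPa.
127^0.651 ≈ 23.419.
V ≈ 5.99 × 23.419 ≈ 140.3 kt.

140 kt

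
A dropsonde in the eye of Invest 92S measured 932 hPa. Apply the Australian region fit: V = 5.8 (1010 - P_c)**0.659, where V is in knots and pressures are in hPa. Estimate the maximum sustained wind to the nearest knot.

102 kt

ΔP = 1010 − 932 = 78 hPa.
78^0.659 ≈ 17.656.
V ≈ 5.8 × 17.656 ≈ 102.4 kt.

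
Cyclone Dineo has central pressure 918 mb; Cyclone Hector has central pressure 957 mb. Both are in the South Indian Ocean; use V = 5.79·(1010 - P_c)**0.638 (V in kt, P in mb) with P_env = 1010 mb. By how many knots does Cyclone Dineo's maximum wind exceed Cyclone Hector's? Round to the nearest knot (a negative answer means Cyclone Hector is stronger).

Cyclone Dineo: ΔP = 92; V ≈ 5.79 × 92^0.638 ≈ 103.65 kt.
Cyclone Hector: ΔP = 53; V ≈ 5.79 × 53^0.638 ≈ 72.91 kt.
Difference ≈ 103.65 − 72.91 = 30.74 → 31 kt.

31 kt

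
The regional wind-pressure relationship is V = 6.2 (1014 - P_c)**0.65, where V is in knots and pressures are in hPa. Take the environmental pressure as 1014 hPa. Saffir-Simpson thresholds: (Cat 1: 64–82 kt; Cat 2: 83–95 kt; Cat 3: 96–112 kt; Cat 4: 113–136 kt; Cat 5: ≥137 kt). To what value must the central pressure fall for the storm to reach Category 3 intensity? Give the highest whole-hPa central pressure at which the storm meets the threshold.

946 hPa

Category 3 begins at V = 96 kt.
Required ΔP = (96/6.2)^(1/0.65) = 15.484^1.538 ≈ 67.70 hPa.
P_c ≤ 1014 − 67.70 = 946.30, so the highest integer P_c is 946 hPa.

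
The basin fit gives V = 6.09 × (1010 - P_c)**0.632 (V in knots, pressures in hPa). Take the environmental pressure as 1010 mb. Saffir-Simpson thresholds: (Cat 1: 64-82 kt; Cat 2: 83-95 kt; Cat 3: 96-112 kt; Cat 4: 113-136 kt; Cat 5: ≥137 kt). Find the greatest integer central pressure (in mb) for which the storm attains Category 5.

Category 5 begins at V = 137 kt.
Required ΔP = (137/6.09)^(1/0.632) = 22.496^1.582 ≈ 137.85 mb.
P_c ≤ 1010 − 137.85 = 872.15, so the highest integer P_c is 872 mb.

872 mb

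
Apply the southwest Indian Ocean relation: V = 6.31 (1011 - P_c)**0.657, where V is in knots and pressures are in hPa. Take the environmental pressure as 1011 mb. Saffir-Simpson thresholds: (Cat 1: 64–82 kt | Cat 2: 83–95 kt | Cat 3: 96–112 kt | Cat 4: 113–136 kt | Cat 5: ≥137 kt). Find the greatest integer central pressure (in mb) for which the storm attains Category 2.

960 mb

Category 2 begins at V = 83 kt.
Required ΔP = (83/6.31)^(1/0.657) = 13.154^1.522 ≈ 50.50 mb.
P_c ≤ 1011 − 50.50 = 960.50, so the highest integer P_c is 960 mb.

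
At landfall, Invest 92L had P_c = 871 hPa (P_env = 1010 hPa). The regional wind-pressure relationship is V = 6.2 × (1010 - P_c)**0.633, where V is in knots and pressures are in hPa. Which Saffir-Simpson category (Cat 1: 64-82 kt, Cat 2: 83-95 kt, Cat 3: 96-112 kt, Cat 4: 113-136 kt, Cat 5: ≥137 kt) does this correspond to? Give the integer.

5

ΔP = 1010 − 871 = 139 hPa.
V ≈ 6.2 × 139^0.633 = 6.2 × 22.73 ≈ 141 kt.
141 kt falls in the Category 5 band.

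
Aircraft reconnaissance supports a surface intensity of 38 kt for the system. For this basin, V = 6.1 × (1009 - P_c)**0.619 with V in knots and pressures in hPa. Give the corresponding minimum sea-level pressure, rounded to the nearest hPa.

ΔP = (V / 6.1)^(1/0.619) = (38/6.1)^1.616.
38/6.1 = 6.230; 6.230^1.616 ≈ 19.21 hPa.
P_c = 1009 − 19.21 = 989.79 ≈ 990 hPa.

990 hPa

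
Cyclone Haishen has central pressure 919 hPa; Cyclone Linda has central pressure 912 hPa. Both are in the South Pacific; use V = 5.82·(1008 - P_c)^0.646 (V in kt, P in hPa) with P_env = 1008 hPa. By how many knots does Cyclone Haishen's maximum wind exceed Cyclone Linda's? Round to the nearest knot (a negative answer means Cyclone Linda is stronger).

Cyclone Haishen: ΔP = 89; V ≈ 5.82 × 89^0.646 ≈ 105.74 kt.
Cyclone Linda: ΔP = 96; V ≈ 5.82 × 96^0.646 ≈ 111.04 kt.
Difference ≈ 105.74 − 111.04 = -5.30 → -5 kt.

-5 kt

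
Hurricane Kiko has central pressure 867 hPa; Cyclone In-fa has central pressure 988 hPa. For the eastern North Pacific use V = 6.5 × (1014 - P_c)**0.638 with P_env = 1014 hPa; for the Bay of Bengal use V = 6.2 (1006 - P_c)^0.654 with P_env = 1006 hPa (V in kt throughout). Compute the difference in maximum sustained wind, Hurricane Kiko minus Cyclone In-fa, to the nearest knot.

Hurricane Kiko: ΔP = 147; V ≈ 6.5 × 147^0.638 ≈ 156.91 kt.
Cyclone In-fa: ΔP = 18; V ≈ 6.2 × 18^0.654 ≈ 41.05 kt.
Difference ≈ 156.91 − 41.05 = 115.86 → 116 kt.

116 kt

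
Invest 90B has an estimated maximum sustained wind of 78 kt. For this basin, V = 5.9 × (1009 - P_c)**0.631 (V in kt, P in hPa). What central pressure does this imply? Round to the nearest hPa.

ΔP = (V / 5.9)^(1/0.631) = (78/5.9)^1.585.
78/5.9 = 13.220; 13.220^1.585 ≈ 59.83 hPa.
P_c = 1009 − 59.83 = 949.17 ≈ 949 hPa.

949 hPa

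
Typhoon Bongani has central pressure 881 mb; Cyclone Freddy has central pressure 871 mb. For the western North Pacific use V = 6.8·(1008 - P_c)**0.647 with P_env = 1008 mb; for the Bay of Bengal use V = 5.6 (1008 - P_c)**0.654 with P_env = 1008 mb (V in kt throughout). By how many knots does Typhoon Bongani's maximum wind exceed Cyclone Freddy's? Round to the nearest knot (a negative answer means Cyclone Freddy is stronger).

Typhoon Bongani: ΔP = 127; V ≈ 6.8 × 127^0.647 ≈ 156.20 kt.
Cyclone Freddy: ΔP = 137; V ≈ 5.6 × 137^0.654 ≈ 139.83 kt.
Difference ≈ 156.20 − 139.83 = 16.37 → 16 kt.

16 kt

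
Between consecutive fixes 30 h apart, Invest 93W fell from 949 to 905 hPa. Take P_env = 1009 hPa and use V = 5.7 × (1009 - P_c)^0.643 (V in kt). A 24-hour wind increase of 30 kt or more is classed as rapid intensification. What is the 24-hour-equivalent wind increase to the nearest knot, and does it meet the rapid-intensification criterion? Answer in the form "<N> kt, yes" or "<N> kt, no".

V₁: ΔP = 60, V ≈ 5.7 × 60^0.643 ≈ 79.29 kt.
V₂: ΔP = 104, V ≈ 5.7 × 104^0.643 ≈ 112.93 kt.
ΔV over 30 h = 33.64 kt → 24 h equivalent = 33.64 × 24/30 ≈ 26.91 kt.
27 kt < 30 kt ⇒ not rapid intensification.

27 kt, no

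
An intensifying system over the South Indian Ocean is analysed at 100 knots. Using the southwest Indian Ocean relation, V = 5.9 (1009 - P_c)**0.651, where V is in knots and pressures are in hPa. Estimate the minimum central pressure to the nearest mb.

ΔP = (V / 5.9)^(1/0.651) = (100/5.9)^1.536.
100/5.9 = 16.949; 16.949^1.536 ≈ 77.28 mb.
P_c = 1009 − 77.28 = 931.72 ≈ 932 mb.

932 mb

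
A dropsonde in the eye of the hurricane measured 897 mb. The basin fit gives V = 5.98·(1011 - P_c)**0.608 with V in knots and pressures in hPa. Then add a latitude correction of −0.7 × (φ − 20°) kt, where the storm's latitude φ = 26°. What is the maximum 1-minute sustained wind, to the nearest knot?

102 kt

ΔP = 1011 − 897 = 114 mb.
114^0.608 ≈ 17.807.
V ≈ 5.98 × 17.807 ≈ 106.5 kt.
Latitude correction: −0.7 × (26 − 20) = -4.2 kt.
Corrected V ≈ 102.3 kt → 102 kt.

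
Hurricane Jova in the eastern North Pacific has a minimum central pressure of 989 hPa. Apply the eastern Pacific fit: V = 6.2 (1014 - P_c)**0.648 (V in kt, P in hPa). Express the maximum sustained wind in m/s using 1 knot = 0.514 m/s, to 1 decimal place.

25.7 m/s

ΔP = 1014 − 989 = 25 hPa.
V ≈ 6.2 × 25^0.648 = 6.2 × 8.051 ≈ 49.918 kt.
49.918 × 0.514 ≈ 25.66 m/s → 25.7 m/s.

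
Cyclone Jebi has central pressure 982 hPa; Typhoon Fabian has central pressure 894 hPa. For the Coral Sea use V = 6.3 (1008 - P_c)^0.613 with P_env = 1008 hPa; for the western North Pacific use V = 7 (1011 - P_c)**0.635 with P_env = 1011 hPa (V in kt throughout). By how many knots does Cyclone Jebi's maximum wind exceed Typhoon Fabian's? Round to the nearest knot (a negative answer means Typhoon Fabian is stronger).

-98 kt

Cyclone Jebi: ΔP = 26; V ≈ 6.3 × 26^0.613 ≈ 46.42 kt.
Typhoon Fabian: ΔP = 117; V ≈ 7 × 117^0.635 ≈ 144.01 kt.
Difference ≈ 46.42 − 144.01 = -97.59 → -98 kt.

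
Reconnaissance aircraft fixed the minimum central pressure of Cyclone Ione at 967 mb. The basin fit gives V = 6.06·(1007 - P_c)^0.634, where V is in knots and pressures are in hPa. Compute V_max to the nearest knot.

ΔP = 1007 − 967 = 40 mb.
40^0.634 ≈ 10.368.
V ≈ 6.06 × 10.368 ≈ 62.8 kt.

63 kt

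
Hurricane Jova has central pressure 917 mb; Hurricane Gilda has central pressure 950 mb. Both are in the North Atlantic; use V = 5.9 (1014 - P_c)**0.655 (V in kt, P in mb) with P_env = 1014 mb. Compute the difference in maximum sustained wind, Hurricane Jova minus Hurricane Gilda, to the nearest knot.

28 kt

Hurricane Jova: ΔP = 97; V ≈ 5.9 × 97^0.655 ≈ 118.08 kt.
Hurricane Gilda: ΔP = 64; V ≈ 5.9 × 64^0.655 ≈ 89.93 kt.
Difference ≈ 118.08 − 89.93 = 28.15 → 28 kt.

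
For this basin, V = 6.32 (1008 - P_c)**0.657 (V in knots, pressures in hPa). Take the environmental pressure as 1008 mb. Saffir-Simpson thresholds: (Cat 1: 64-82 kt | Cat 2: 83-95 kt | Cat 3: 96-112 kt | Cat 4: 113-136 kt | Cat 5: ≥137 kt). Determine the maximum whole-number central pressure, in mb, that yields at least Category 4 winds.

927 mb

Category 4 begins at V = 113 kt.
Required ΔP = (113/6.32)^(1/0.657) = 17.880^1.522 ≈ 80.57 mb.
P_c ≤ 1008 − 80.57 = 927.43, so the highest integer P_c is 927 mb.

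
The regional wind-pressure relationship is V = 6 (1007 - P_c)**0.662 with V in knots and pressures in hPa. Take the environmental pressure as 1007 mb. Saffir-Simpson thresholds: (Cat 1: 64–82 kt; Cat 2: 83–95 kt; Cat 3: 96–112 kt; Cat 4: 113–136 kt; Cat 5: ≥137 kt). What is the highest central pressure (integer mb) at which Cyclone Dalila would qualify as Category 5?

Category 5 begins at V = 137 kt.
Required ΔP = (137/6)^(1/0.662) = 22.833^1.511 ≈ 112.78 mb.
P_c ≤ 1007 − 112.78 = 894.22, so the highest integer P_c is 894 mb.

894 mb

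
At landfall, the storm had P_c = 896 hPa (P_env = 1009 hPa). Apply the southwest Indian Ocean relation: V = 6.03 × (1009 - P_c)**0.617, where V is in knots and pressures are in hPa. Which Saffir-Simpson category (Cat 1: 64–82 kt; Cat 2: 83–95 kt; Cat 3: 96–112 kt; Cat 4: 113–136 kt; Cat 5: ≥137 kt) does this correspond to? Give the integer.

3

ΔP = 1009 − 896 = 113 hPa.
V ≈ 6.03 × 113^0.617 = 6.03 × 18.48 ≈ 111 kt.
111 kt falls in the Category 3 band.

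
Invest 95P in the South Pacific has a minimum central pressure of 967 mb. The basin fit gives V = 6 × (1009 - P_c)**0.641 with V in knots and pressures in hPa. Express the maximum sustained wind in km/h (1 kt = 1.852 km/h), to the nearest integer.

ΔP = 1009 − 967 = 42 mb.
V ≈ 6 × 42^0.641 = 6 × 10.977 ≈ 65.865 kt.
65.865 × 1.852 ≈ 121.98 km/h → 122 km/h.

122 km/h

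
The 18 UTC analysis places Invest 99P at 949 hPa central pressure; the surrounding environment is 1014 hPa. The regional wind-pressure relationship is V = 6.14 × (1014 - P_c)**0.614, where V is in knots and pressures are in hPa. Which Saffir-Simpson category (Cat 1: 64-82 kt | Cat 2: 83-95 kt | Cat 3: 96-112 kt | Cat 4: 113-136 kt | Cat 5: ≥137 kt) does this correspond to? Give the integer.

1

ΔP = 1014 − 949 = 65 hPa.
V ≈ 6.14 × 65^0.614 = 6.14 × 12.98 ≈ 80 kt.
80 kt falls in the Category 1 band.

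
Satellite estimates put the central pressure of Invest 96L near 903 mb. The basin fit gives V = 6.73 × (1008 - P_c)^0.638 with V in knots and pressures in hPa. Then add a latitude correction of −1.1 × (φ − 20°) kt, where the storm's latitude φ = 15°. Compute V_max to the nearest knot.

ΔP = 1008 − 903 = 105 mb.
105^0.638 ≈ 19.477.
V ≈ 6.73 × 19.477 ≈ 131.1 kt.
Latitude correction: −1.1 × (15 − 20) = 5.5 kt.
Corrected V ≈ 136.6 kt → 137 kt.

137 kt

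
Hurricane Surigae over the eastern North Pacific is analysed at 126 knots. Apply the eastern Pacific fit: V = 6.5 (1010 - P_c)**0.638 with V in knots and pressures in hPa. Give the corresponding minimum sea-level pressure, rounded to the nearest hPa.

ΔP = (V / 6.5)^(1/0.638) = (126/6.5)^1.567.
126/6.5 = 19.385; 19.385^1.567 ≈ 104.22 hPa.
P_c = 1010 − 104.22 = 905.78 ≈ 906 hPa.

906 hPa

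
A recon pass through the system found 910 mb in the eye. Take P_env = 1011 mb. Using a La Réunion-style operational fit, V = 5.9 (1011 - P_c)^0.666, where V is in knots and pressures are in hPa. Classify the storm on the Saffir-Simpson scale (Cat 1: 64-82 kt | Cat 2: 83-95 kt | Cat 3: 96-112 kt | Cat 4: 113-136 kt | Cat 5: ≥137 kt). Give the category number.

4

ΔP = 1011 − 910 = 101 mb.
V ≈ 5.9 × 101^0.666 = 5.9 × 21.62 ≈ 128 kt.
128 kt falls in the Category 4 band.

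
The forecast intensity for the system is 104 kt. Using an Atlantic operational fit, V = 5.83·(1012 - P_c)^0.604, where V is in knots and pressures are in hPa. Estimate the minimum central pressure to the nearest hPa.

ΔP = (V / 5.83)^(1/0.604) = (104/5.83)^1.656.
104/5.83 = 17.839; 17.839^1.656 ≈ 117.98 hPa.
P_c = 1012 − 117.98 = 894.02 ≈ 894 hPa.

894 hPa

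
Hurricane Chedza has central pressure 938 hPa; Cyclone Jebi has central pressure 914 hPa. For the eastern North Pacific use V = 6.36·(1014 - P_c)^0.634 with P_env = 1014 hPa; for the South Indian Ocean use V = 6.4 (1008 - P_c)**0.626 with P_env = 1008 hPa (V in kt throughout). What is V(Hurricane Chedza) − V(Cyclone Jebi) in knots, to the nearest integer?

Hurricane Chedza: ΔP = 76; V ≈ 6.36 × 76^0.634 ≈ 99.06 kt.
Cyclone Jebi: ΔP = 94; V ≈ 6.4 × 94^0.626 ≈ 109.99 kt.
Difference ≈ 99.06 − 109.99 = -10.93 → -11 kt.

-11 kt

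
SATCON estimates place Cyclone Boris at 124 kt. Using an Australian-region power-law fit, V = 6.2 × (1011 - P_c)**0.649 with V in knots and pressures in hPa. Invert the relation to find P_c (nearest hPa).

910 hPa

ΔP = (V / 6.2)^(1/0.649) = (124/6.2)^1.541.
124/6.2 = 20.000; 20.000^1.541 ≈ 101.08 hPa.
P_c = 1011 − 101.08 = 909.92 ≈ 910 hPa.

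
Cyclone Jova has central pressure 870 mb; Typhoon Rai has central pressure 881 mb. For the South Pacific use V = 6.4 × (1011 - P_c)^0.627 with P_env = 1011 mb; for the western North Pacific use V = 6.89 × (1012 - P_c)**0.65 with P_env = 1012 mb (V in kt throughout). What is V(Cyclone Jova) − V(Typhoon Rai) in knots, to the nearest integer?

Cyclone Jova: ΔP = 141; V ≈ 6.4 × 141^0.627 ≈ 142.48 kt.
Typhoon Rai: ΔP = 131; V ≈ 6.89 × 131^0.65 ≈ 163.85 kt.
Difference ≈ 142.48 − 163.85 = -21.37 → -21 kt.

-21 kt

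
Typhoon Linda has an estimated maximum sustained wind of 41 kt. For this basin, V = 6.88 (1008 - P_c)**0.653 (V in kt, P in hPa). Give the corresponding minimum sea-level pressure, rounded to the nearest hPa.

993 hPa

ΔP = (V / 6.88)^(1/0.653) = (41/6.88)^1.531.
41/6.88 = 5.959; 5.959^1.531 ≈ 15.39 hPa.
P_c = 1008 − 15.39 = 992.61 ≈ 993 hPa.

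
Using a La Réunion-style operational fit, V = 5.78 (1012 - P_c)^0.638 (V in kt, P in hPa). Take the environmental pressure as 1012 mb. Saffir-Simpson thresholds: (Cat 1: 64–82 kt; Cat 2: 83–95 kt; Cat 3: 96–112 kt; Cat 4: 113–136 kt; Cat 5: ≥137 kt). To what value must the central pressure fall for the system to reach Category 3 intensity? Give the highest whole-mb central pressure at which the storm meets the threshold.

930 mb

Category 3 begins at V = 96 kt.
Required ΔP = (96/5.78)^(1/0.638) = 16.609^1.567 ≈ 81.80 mb.
P_c ≤ 1012 − 81.80 = 930.20, so the highest integer P_c is 930 mb.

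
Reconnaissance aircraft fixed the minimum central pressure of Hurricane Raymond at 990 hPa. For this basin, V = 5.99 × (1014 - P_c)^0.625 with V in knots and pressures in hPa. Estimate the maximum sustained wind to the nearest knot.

44 kt

ΔP = 1014 − 990 = 24 hPa.
24^0.625 ≈ 7.288.
V ≈ 5.99 × 7.288 ≈ 43.7 kt.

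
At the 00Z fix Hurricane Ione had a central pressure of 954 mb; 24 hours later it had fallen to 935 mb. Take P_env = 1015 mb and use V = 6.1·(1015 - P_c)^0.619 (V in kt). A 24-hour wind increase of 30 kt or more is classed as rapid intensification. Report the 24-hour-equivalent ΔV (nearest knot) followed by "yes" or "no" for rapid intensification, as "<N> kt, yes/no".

V₁: ΔP = 61, V ≈ 6.1 × 61^0.619 ≈ 77.71 kt.
V₂: ΔP = 80, V ≈ 6.1 × 80^0.619 ≈ 91.91 kt.
ΔV over 24 h = 14.20 kt → 24 h equivalent = 14.20 × 24/24 ≈ 14.20 kt.
14 kt < 30 kt ⇒ not rapid intensification.

14 kt, no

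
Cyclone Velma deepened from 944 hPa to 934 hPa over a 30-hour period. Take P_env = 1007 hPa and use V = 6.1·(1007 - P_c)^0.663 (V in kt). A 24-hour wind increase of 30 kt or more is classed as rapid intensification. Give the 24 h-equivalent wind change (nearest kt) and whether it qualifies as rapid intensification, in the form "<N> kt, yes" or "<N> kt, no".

8 kt, no

V₁: ΔP = 63, V ≈ 6.1 × 63^0.663 ≈ 95.12 kt.
V₂: ΔP = 73, V ≈ 6.1 × 73^0.663 ≈ 104.88 kt.
ΔV over 30 h = 9.76 kt → 24 h equivalent = 9.76 × 24/30 ≈ 7.81 kt.
8 kt < 30 kt ⇒ not rapid intensification.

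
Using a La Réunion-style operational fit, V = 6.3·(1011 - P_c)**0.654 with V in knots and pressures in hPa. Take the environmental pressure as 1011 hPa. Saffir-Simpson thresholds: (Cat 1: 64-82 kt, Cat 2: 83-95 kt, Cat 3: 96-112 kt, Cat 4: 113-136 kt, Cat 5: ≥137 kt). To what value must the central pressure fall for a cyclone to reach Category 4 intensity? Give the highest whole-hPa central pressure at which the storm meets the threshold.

928 hPa

Category 4 begins at V = 113 kt.
Required ΔP = (113/6.3)^(1/0.654) = 17.937^1.529 ≈ 82.61 hPa.
P_c ≤ 1011 − 82.61 = 928.39, so the highest integer P_c is 928 hPa.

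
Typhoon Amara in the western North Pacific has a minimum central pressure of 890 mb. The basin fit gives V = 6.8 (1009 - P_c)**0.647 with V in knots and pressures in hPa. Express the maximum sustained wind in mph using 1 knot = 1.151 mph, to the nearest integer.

172 mph

ΔP = 1009 − 890 = 119 mb.
V ≈ 6.8 × 119^0.647 = 6.8 × 22.023 ≈ 149.757 kt.
149.757 × 1.151 ≈ 172.37 mph → 172 mph.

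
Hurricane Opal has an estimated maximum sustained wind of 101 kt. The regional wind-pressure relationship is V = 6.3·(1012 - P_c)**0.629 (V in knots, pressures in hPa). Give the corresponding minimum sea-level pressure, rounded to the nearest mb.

930 mb

ΔP = (V / 6.3)^(1/0.629) = (101/6.3)^1.590.
101/6.3 = 16.032; 16.032^1.590 ≈ 82.36 mb.
P_c = 1012 − 82.36 = 929.64 ≈ 930 mb.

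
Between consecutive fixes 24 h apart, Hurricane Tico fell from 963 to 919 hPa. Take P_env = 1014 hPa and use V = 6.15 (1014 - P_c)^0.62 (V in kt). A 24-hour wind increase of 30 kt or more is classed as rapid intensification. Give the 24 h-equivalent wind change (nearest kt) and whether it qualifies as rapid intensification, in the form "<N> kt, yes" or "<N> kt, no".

33 kt, yes

V₁: ΔP = 51, V ≈ 6.15 × 51^0.62 ≈ 70.40 kt.
V₂: ΔP = 95, V ≈ 6.15 × 95^0.62 ≈ 103.53 kt.
ΔV over 24 h = 33.13 kt → 24 h equivalent = 33.13 × 24/24 ≈ 33.13 kt.
33 kt ≥ 30 kt ⇒ rapid intensification.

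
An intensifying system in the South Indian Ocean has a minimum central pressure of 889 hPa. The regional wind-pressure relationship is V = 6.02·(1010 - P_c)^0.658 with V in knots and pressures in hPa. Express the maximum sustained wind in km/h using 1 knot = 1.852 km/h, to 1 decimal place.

261.6 km/h

ΔP = 1010 − 889 = 121 hPa.
V ≈ 6.02 × 121^0.658 = 6.02 × 23.468 ≈ 141.276 kt.
141.276 × 1.852 ≈ 261.64 km/h → 261.6 km/h.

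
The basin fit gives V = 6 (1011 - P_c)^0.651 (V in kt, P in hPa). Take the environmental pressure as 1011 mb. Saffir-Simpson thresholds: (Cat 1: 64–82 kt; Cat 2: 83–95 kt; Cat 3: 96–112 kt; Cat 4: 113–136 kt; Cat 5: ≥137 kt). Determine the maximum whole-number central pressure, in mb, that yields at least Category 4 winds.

Category 4 begins at V = 113 kt.
Required ΔP = (113/6)^(1/0.651) = 18.833^1.536 ≈ 90.87 mb.
P_c ≤ 1011 − 90.87 = 920.13, so the highest integer P_c is 920 mb.

920 mb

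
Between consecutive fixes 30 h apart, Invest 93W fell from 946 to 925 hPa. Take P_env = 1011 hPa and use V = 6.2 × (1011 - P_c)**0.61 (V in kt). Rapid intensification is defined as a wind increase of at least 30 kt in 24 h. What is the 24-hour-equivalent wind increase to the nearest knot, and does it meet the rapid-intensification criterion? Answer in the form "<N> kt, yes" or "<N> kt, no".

12 kt, no

V₁: ΔP = 65, V ≈ 6.2 × 65^0.61 ≈ 79.12 kt.
V₂: ΔP = 86, V ≈ 6.2 × 86^0.61 ≈ 93.85 kt.
ΔV over 30 h = 14.73 kt → 24 h equivalent = 14.73 × 24/30 ≈ 11.78 kt.
12 kt < 30 kt ⇒ not rapid intensification.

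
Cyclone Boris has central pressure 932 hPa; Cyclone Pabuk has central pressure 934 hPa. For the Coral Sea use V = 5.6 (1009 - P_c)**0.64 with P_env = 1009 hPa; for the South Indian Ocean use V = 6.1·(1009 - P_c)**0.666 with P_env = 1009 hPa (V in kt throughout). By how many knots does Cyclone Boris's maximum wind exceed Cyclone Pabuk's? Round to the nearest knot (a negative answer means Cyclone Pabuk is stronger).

Cyclone Boris: ΔP = 77; V ≈ 5.6 × 77^0.64 ≈ 90.27 kt.
Cyclone Pabuk: ΔP = 75; V ≈ 6.1 × 75^0.666 ≈ 108.17 kt.
Difference ≈ 90.27 − 108.17 = -17.90 → -18 kt.

-18 kt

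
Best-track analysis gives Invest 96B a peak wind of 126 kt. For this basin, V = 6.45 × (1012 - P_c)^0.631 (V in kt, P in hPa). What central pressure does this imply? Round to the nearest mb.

901 mb

ΔP = (V / 6.45)^(1/0.631) = (126/6.45)^1.585.
126/6.45 = 19.535; 19.535^1.585 ≈ 111.09 mb.
P_c = 1012 − 111.09 = 900.91 ≈ 901 mb.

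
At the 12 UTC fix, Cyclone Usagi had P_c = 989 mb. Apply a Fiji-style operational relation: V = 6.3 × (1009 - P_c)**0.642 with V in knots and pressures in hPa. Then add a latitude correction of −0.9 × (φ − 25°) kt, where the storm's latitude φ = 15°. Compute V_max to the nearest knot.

ΔP = 1009 − 989 = 20 mb.
20^0.642 ≈ 6.843.
V ≈ 6.3 × 6.843 ≈ 43.1 kt.
Latitude correction: −0.9 × (15 − 25) = 9 kt.
Corrected V ≈ 52.1 kt → 52 kt.

52 kt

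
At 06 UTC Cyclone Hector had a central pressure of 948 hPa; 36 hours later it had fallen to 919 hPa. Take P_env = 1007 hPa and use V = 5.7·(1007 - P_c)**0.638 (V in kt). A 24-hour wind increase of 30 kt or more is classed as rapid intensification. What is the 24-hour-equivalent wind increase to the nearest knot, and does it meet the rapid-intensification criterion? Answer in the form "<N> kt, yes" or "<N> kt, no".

15 kt, no

V₁: ΔP = 59, V ≈ 5.7 × 59^0.638 ≈ 76.86 kt.
V₂: ΔP = 88, V ≈ 5.7 × 88^0.638 ≈ 99.19 kt.
ΔV over 36 h = 22.33 kt → 24 h equivalent = 22.33 × 24/36 ≈ 14.89 kt.
15 kt < 30 kt ⇒ not rapid intensification.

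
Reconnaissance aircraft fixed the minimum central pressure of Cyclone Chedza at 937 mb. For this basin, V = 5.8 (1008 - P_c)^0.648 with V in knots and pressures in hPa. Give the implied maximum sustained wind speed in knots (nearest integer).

ΔP = 1008 − 937 = 71 mb.
71^0.648 ≈ 15.835.
V ≈ 5.8 × 15.835 ≈ 91.8 kt.

92 kt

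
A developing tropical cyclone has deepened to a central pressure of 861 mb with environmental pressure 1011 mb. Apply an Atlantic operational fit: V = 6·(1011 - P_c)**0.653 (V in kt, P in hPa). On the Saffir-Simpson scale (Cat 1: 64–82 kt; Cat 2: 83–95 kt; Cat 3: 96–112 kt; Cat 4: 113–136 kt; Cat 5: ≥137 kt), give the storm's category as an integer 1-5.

5

ΔP = 1011 − 861 = 150 mb.
V ≈ 6 × 150^0.653 = 6 × 26.36 ≈ 158 kt.
158 kt falls in the Category 5 band.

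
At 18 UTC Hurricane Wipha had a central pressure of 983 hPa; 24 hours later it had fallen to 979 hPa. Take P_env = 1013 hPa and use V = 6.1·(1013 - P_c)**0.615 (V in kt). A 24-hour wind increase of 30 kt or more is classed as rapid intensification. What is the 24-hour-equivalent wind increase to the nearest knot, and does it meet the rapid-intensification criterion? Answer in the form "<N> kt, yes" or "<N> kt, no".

V₁: ΔP = 30, V ≈ 6.1 × 30^0.615 ≈ 49.40 kt.
V₂: ΔP = 34, V ≈ 6.1 × 34^0.615 ≈ 53.36 kt.
ΔV over 24 h = 3.96 kt → 24 h equivalent = 3.96 × 24/24 ≈ 3.96 kt.
4 kt < 30 kt ⇒ not rapid intensification.

4 kt, no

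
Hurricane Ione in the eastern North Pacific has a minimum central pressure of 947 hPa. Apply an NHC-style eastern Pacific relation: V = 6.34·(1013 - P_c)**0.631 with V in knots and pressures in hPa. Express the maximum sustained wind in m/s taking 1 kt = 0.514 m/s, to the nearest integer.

46 m/s

ΔP = 1013 − 947 = 66 hPa.
V ≈ 6.34 × 66^0.631 = 6.34 × 14.065 ≈ 89.171 kt.
89.171 × 0.514 ≈ 45.83 m/s → 46 m/s.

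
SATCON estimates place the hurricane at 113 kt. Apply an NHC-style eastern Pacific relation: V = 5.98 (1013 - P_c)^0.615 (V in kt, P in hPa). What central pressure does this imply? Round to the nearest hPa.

894 hPa

ΔP = (V / 5.98)^(1/0.615) = (113/5.98)^1.626.
113/5.98 = 18.896; 18.896^1.626 ≈ 118.96 hPa.
P_c = 1013 − 118.96 = 894.04 ≈ 894 hPa.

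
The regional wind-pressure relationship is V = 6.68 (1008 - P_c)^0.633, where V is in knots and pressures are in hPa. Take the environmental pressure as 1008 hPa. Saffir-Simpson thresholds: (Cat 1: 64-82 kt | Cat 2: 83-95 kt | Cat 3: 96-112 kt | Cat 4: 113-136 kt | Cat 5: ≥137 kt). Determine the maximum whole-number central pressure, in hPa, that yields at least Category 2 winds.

Category 2 begins at V = 83 kt.
Required ΔP = (83/6.68)^(1/0.633) = 12.425^1.580 ≈ 53.55 hPa.
P_c ≤ 1008 − 53.55 = 954.45, so the highest integer P_c is 954 hPa.

954 hPa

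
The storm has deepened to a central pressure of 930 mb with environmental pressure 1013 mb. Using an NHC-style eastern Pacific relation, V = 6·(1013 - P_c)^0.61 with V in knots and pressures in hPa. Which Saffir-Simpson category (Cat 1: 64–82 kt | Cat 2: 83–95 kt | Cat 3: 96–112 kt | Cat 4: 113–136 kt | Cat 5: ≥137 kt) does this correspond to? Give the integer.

2

ΔP = 1013 − 930 = 83 mb.
V ≈ 6 × 83^0.61 = 6 × 14.81 ≈ 89 kt.
89 kt falls in the Category 2 band.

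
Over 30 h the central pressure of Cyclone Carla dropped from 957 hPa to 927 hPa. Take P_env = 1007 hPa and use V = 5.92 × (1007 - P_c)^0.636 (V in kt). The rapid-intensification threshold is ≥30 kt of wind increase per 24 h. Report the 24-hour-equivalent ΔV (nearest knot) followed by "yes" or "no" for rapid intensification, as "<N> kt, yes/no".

V₁: ΔP = 50, V ≈ 5.92 × 50^0.636 ≈ 71.26 kt.
V₂: ΔP = 80, V ≈ 5.92 × 80^0.636 ≈ 96.09 kt.
ΔV over 30 h = 24.83 kt → 24 h equivalent = 24.83 × 24/30 ≈ 19.86 kt.
20 kt < 30 kt ⇒ not rapid intensification.

20 kt, no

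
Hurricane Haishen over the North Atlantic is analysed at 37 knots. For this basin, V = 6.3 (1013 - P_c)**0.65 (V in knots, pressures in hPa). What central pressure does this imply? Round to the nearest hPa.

ΔP = (V / 6.3)^(1/0.65) = (37/6.3)^1.538.
37/6.3 = 5.873; 5.873^1.538 ≈ 15.24 hPa.
P_c = 1013 − 15.24 = 997.76 ≈ 998 hPa.

998 hPa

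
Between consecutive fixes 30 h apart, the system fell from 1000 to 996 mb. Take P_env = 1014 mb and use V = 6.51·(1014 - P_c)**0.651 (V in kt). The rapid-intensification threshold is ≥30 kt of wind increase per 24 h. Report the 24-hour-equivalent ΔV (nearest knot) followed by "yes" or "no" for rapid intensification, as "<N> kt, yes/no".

V₁: ΔP = 14, V ≈ 6.51 × 14^0.651 ≈ 36.28 kt.
V₂: ΔP = 18, V ≈ 6.51 × 18^0.651 ≈ 42.73 kt.
ΔV over 30 h = 6.45 kt → 24 h equivalent = 6.45 × 24/30 ≈ 5.16 kt.
5 kt < 30 kt ⇒ not rapid intensification.

5 kt, no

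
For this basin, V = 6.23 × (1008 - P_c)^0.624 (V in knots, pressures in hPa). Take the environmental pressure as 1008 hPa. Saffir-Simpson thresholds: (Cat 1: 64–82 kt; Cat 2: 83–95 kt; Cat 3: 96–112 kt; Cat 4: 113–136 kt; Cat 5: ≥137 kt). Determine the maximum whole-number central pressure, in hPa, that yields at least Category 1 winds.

Category 1 begins at V = 64 kt.
Required ΔP = (64/6.23)^(1/0.624) = 10.273^1.603 ≈ 41.81 hPa.
P_c ≤ 1008 − 41.81 = 966.19, so the highest integer P_c is 966 hPa.

966 hPa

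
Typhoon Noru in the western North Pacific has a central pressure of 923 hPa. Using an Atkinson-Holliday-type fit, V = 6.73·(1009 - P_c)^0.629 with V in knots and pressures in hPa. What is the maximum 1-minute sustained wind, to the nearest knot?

ΔP = 1009 − 923 = 86 hPa.
86^0.629 ≈ 16.474.
V ≈ 6.73 × 16.474 ≈ 110.9 kt.

111 kt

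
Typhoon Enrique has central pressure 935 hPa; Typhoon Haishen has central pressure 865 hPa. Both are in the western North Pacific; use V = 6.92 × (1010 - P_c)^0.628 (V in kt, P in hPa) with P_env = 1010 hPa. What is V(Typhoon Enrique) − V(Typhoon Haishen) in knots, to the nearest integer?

Typhoon Enrique: ΔP = 75; V ≈ 6.92 × 75^0.628 ≈ 104.15 kt.
Typhoon Haishen: ΔP = 145; V ≈ 6.92 × 145^0.628 ≈ 157.56 kt.
Difference ≈ 104.15 − 157.56 = -53.41 → -53 kt.

-53 kt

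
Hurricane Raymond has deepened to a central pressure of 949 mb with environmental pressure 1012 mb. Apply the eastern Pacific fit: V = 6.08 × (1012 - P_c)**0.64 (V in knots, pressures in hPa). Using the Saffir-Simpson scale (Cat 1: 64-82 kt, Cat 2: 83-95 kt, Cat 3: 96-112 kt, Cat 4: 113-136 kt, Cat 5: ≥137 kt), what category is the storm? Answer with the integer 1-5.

2

ΔP = 1012 − 949 = 63 mb.
V ≈ 6.08 × 63^0.64 = 6.08 × 14.18 ≈ 86 kt.
86 kt falls in the Category 2 band.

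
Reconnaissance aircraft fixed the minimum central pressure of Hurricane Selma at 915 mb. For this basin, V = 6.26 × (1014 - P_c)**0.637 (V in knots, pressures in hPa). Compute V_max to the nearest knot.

117 kt

ΔP = 1014 − 915 = 99 mb.
99^0.637 ≈ 18.673.
V ≈ 6.26 × 18.673 ≈ 116.9 kt.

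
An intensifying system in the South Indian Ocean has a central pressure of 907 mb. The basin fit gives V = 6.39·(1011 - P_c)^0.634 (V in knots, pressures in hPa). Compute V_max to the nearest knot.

121 kt

ΔP = 1011 − 907 = 104 mb.
104^0.634 ≈ 19.002.
V ≈ 6.39 × 19.002 ≈ 121.4 kt.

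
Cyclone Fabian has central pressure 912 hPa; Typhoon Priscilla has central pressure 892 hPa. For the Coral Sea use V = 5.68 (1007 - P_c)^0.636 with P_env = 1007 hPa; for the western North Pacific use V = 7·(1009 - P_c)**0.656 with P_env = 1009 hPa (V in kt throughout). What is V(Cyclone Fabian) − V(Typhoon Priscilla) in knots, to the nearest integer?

Cyclone Fabian: ΔP = 95; V ≈ 5.68 × 95^0.636 ≈ 102.84 kt.
Typhoon Priscilla: ΔP = 117; V ≈ 7 × 117^0.656 ≈ 159.16 kt.
Difference ≈ 102.84 − 159.16 = -56.32 → -56 kt.

-56 kt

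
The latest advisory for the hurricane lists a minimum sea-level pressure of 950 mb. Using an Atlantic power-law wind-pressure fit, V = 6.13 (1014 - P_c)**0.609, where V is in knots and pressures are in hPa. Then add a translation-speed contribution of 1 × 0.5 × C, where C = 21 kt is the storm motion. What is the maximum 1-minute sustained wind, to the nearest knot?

ΔP = 1014 − 950 = 64 mb.
64^0.609 ≈ 12.588.
V ≈ 6.13 × 12.588 ≈ 77.2 kt.
Translation term: 1 × 0.5 × 21 = 10.5 kt.
Corrected V ≈ 87.7 kt → 88 kt.

88 kt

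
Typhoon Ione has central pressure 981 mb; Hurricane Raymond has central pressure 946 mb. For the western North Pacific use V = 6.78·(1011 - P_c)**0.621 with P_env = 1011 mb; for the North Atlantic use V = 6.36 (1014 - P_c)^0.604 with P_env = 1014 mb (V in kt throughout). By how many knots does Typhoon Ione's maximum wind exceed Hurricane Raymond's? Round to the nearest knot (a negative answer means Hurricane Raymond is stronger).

-25 kt

Typhoon Ione: ΔP = 30; V ≈ 6.78 × 30^0.621 ≈ 56.04 kt.
Hurricane Raymond: ΔP = 68; V ≈ 6.36 × 68^0.604 ≈ 81.34 kt.
Difference ≈ 56.04 − 81.34 = -25.30 → -25 kt.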